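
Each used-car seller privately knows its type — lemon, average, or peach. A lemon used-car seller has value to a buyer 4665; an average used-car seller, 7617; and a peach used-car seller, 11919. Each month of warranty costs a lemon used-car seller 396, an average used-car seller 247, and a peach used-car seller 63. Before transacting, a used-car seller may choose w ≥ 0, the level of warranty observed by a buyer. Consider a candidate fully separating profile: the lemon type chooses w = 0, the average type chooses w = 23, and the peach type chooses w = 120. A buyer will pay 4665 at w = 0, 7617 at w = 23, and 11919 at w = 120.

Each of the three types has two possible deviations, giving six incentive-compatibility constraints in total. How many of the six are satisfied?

Peach (own payoff 11919 − 63×120 = 4359): to w=0 gives 4665 → profitable ✗; to w=23 gives 7617 − 63×23 = 6168 → profitable ✗.
Average (own payoff 7617 − 247×23 = 1936): to w=0 gives 4665 → profitable ✗; to w=120 gives 11919 − 247×120 = -17721 → no gain ✓.
Lemon (own payoff 4665): to w=23 gives 7617 − 396×23 = -1491 → no gain ✓; to w=120 gives 11919 − 396×120 = -35601 → no gain ✓.
3 of the 6 constraints hold; not an equilibrium.

3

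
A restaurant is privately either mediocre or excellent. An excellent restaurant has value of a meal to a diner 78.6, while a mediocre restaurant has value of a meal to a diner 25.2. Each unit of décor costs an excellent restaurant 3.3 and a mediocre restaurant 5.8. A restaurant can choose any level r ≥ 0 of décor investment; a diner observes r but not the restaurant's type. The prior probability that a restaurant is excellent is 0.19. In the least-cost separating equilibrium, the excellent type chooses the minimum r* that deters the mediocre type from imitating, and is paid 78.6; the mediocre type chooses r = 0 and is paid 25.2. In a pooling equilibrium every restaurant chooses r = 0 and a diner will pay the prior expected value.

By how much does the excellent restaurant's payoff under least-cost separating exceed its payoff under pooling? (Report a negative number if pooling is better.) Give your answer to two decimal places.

Least-cost separating signal: r* solves 25.2 = 78.6 − 5.8·r*, so r* = (78.6 − 25.2)/5.8 ≈ 9.2069.
Excellent type's separating payoff: 78.6 − 3.3 × r* = 78.6 − 3.3 × (78.6 − 25.2)/5.8 = 78.6 − 176.22/5.8 ≈ 48.2172.
Pooling payoff: 0.19 × 78.6 + 0.81 × 25.2 = 35.346.
Difference: 48.2172 − 35.346 = 12.8712, i.e. 12.87 to two decimal places.
The excellent type prefers to separate.

12.87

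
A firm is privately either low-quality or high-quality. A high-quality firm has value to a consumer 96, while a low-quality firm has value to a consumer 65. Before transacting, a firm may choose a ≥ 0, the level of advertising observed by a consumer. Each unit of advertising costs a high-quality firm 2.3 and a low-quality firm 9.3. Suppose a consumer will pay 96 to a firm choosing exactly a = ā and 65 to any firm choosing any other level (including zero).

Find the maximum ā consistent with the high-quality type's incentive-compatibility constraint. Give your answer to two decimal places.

Choosing ā yields the high-quality type 96 − 2.3·ā; choosing zero yields 65.
The high-quality type is indifferent at 96 − 2.3·ā = 65, i.e. ā = (96 − 65) / 2.3 ≈ 13.48.
For any ā above 13.48 the high-quality type would rather pool at zero, so separation collapses.

13.48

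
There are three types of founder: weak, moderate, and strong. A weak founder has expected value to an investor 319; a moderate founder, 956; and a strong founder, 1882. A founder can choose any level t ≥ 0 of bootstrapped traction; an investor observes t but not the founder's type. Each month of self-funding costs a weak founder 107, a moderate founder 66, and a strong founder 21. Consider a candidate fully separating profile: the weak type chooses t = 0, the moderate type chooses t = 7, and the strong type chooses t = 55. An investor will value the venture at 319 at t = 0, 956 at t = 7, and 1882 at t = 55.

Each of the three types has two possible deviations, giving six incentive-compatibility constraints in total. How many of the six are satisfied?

Moderate (own payoff 956 − 66×7 = 494): to t=0 gives 319 → no gain ✓; to t=55 gives 1882 − 66×55 = -1748 → no gain ✓.
Weak (own payoff 319): to t=7 gives 956 − 107×7 = 207 → no gain ✓; to t=55 gives 1882 − 107×55 = -4003 → no gain ✓.
Strong (own payoff 1882 − 21×55 = 727): to t=0 gives 319 → no gain ✓; to t=7 gives 956 − 21×7 = 809 → profitable ✗.
5 of the 6 constraints hold; not an equilibrium.

5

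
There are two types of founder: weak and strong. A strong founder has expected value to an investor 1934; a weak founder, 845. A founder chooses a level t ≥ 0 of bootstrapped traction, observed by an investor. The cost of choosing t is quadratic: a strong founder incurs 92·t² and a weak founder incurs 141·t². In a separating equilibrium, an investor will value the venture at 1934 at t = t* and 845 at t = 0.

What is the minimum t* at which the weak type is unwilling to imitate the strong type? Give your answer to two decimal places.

The weak type at t = 0 receives 845; imitating at t* yields 1934 − 141·t*².
Indifference: 845 = 1934 − 141·t*², so t*² = (1934 − 845) / 141 ≈ 7.7234.
t* = √7.7234 ≈ 2.78.

2.78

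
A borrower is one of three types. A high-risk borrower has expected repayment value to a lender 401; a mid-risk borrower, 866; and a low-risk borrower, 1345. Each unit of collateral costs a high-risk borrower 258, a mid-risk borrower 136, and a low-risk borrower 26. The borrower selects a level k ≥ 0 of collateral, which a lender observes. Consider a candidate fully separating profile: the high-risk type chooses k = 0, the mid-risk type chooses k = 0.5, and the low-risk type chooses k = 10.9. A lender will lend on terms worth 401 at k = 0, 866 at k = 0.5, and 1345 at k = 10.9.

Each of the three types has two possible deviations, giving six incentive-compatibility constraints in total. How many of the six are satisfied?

5

High-risk (own payoff 401): to k=0.5 gives 866 − 258×0.5 = 737 → profitable ✗; to k=10.9 gives 1345 − 258×10.9 = -1467.2 → no gain ✓.
Low-risk (own payoff 1345 − 26×10.9 = 1061.6): to k=0 gives 401 → no gain ✓; to k=0.5 gives 866 − 26×0.5 = 853 → no gain ✓.
Mid-risk (own payoff 866 − 136×0.5 = 798): to k=0 gives 401 → no gain ✓; to k=10.9 gives 1345 − 136×10.9 = -137.4 → no gain ✓.
5 of the 6 constraints hold; not an equilibrium.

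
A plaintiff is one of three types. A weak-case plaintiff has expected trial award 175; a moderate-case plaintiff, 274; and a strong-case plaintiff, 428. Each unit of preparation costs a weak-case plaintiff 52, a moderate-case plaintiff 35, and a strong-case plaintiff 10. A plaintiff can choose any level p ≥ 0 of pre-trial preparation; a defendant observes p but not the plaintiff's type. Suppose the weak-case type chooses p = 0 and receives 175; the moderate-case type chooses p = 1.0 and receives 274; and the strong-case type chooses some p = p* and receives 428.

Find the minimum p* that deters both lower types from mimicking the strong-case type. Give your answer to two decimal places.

5.40

Weak-case type (on-path payoff 175) won't mimic when 175 ≥ 428 − 52·p*, i.e. p* ≥ 4.87.
Moderate-case type (on-path payoff 274 − 35×1.0 = 239) won't mimic when 239 ≥ 428 − 35·p*, i.e. p* ≥ 5.40.
Both must hold, so p* = max(4.87, 5.40) = 5.40. The moderate-case type's constraint binds.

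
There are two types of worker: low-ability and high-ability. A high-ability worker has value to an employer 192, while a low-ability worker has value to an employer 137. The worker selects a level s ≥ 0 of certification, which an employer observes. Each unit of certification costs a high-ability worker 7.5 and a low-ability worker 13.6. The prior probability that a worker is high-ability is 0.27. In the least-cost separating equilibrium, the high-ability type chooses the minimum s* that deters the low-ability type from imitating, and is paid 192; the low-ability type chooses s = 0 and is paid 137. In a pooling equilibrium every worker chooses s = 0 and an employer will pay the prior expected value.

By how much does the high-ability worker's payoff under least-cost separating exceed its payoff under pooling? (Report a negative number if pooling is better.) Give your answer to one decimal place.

9.8

Least-cost separating signal: s* solves 137 = 192 − 13.6·s*, so s* = (192 − 137)/13.6 ≈ 4.0441.
High-ability type's separating payoff: 192 − 7.5 × s* = 192 − 7.5 × (192 − 137)/13.6 = 192 − 412.5/13.6 ≈ 161.669.
Pooling payoff: 0.27 × 192 + 0.73 × 137 = 151.85.
Difference: 161.669 − 151.85 = 9.819, i.e. 9.8 to one decimal place.
The high-ability type prefers to separate.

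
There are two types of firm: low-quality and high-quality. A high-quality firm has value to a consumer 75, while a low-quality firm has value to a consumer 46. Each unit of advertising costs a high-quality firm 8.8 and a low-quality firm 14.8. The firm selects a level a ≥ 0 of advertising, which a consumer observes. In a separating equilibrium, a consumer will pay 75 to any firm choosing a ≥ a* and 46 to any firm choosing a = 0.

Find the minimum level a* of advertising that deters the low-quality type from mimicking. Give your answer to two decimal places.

A low-quality firm choosing a = 0 receives 46.
Imitating at a* instead would pay 75 at cost 14.8·a*, netting 75 − 14.8·a*.
Indifference: 46 = 75 − 14.8·a*, so a* = (75 − 46) / 14.8 ≈ 1.96.
This is the low-quality type's binding incentive-compatibility constraint; any a ≥ 1.96 sustains separation on that side.

1.96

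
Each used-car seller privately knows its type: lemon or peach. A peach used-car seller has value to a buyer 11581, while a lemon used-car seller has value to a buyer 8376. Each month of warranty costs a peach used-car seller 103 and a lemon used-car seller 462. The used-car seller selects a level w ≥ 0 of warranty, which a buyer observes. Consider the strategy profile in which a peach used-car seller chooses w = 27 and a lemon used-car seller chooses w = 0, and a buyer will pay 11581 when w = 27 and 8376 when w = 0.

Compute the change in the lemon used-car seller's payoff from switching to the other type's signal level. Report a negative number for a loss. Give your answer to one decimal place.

Playing w = 0 the lemon used-car seller receives 8376.
Deviating to w = 27 brings payment 11581 at cost 462 × 27 = 12474, netting -893.
Gain from deviating: -893 − 8376 = -9269.0.
The gain is negative, so the lemon type's incentive-compatibility constraint is satisfied.

-9269.0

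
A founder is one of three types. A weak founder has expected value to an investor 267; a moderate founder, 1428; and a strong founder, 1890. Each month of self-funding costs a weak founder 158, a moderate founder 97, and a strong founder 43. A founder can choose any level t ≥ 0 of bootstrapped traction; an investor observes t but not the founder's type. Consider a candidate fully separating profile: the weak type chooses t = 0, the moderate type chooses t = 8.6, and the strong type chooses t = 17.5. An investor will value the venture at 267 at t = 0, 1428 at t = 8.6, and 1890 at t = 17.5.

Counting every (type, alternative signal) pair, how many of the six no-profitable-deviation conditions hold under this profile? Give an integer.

Strong (own payoff 1890 − 43×17.5 = 1137.5): to t=0 gives 267 → no gain ✓; to t=8.6 gives 1428 − 43×8.6 = 1058.2 → no gain ✓.
Weak (own payoff 267): to t=8.6 gives 1428 − 158×8.6 = 69.2 → no gain ✓; to t=17.5 gives 1890 − 158×17.5 = -875 → no gain ✓.
Moderate (own payoff 1428 − 97×8.6 = 593.8): to t=0 gives 267 → no gain ✓; to t=17.5 gives 1890 − 97×17.5 = 192.5 → no gain ✓.
6 of the 6 constraints hold; this profile is a separating equilibrium.

6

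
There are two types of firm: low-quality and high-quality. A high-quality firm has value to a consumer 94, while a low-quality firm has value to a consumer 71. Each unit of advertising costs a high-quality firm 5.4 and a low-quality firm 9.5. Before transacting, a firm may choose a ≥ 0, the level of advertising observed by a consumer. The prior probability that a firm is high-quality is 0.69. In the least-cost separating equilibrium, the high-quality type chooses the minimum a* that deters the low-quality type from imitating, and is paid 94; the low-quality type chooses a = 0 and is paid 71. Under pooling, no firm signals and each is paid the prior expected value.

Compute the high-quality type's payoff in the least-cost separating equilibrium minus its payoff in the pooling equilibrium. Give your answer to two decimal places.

-5.94

Least-cost separating signal: a* solves 71 = 94 − 9.5·a*, so a* = (94 − 71)/9.5 ≈ 2.4211.
High-quality type's separating payoff: 94 − 5.4 × a* = 94 − 5.4 × (94 − 71)/9.5 = 94 − 124.2/9.5 ≈ 80.9263.
Pooling payoff: 0.69 × 94 + 0.31 × 71 = 86.87.
Difference: 80.9263 − 86.87 = -5.9437, i.e. -5.94 to two decimal places.
The high-quality type would prefer the pooling outcome.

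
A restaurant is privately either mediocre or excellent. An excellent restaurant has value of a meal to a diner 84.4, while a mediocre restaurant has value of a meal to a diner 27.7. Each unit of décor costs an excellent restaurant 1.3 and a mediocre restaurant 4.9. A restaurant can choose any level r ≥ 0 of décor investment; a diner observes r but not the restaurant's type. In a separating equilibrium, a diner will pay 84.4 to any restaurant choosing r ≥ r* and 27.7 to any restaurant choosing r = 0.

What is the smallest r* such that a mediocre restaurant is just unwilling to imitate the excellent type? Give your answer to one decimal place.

11.6

A mediocre restaurant choosing r = 0 receives 27.7.
Imitating at r* instead would pay 84.4 at cost 4.9·r*, netting 84.4 − 4.9·r*.
Indifference: 27.7 = 84.4 − 4.9·r*, so r* = (84.4 − 27.7) / 4.9 ≈ 11.6.
At r* the mediocre type's incentive constraint just binds; the excellent type strictly prefers r* since its per-unit cost is lower.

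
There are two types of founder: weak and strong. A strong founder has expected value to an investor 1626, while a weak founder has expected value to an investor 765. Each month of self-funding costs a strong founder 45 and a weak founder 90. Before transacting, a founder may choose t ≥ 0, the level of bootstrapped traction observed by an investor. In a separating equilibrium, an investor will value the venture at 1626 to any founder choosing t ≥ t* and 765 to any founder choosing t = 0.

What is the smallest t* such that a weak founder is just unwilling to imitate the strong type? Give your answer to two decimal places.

9.57

A weak founder choosing t = 0 receives 765.
Imitating at t* instead would pay 1626 at cost 90·t*, netting 1626 − 90·t*.
Indifference: 765 = 1626 − 90·t*, so t* = (1626 − 765) / 90 ≈ 9.57.
At t* the weak type's incentive constraint just binds; the strong type strictly prefers t* since its per-unit cost is lower.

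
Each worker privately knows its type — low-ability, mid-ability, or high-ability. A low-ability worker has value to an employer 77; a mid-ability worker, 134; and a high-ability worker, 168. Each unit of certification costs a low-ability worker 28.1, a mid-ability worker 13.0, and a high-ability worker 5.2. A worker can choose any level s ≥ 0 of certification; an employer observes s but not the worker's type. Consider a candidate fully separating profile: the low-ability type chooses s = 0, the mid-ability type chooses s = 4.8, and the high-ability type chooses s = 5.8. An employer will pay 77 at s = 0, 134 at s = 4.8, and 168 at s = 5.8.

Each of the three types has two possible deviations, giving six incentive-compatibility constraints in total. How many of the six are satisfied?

Low-ability (own payoff 77): to s=4.8 gives 134 − 28.1×4.8 = -0.88 → no gain ✓; to s=5.8 gives 168 − 28.1×5.8 = 5.02 → no gain ✓.
Mid-ability (own payoff 134 − 13.0×4.8 = 71.6): to s=0 gives 77 → profitable ✗; to s=5.8 gives 168 − 13.0×5.8 = 92.6 → profitable ✗.
High-ability (own payoff 168 − 5.2×5.8 = 137.84): to s=0 gives 77 → no gain ✓; to s=4.8 gives 134 − 5.2×4.8 = 109.04 → no gain ✓.
4 of the 6 constraints hold; not an equilibrium.

4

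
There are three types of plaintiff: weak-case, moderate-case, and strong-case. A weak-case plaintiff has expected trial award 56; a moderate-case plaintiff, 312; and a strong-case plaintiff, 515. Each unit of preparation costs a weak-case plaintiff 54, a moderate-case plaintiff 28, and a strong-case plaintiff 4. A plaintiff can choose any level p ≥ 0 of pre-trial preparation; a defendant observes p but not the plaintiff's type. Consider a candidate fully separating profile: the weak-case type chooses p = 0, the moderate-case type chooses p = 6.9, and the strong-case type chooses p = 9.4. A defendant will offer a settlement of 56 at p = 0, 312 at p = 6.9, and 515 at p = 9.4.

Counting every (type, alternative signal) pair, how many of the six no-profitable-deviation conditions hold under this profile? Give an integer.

5

Moderate-case (own payoff 312 − 28×6.9 = 118.8): to p=0 gives 56 → no gain ✓; to p=9.4 gives 515 − 28×9.4 = 251.8 → profitable ✗.
Strong-case (own payoff 515 − 4×9.4 = 477.4): to p=0 gives 56 → no gain ✓; to p=6.9 gives 312 − 4×6.9 = 284.4 → no gain ✓.
Weak-case (own payoff 56): to p=6.9 gives 312 − 54×6.9 = -60.6 → no gain ✓; to p=9.4 gives 515 − 54×9.4 = 7.4 → no gain ✓.
5 of the 6 constraints hold; not an equilibrium.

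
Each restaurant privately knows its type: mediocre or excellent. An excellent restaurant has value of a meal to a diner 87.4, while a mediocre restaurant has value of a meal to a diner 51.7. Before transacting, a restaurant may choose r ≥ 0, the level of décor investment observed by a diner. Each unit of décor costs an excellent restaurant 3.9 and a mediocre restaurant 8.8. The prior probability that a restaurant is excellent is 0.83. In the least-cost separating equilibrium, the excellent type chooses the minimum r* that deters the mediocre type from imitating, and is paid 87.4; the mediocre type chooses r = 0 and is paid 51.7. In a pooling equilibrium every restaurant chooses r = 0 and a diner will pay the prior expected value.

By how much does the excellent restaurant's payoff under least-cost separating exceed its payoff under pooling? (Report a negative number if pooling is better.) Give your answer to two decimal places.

Least-cost separating signal: r* solves 51.7 = 87.4 − 8.8·r*, so r* = (87.4 − 51.7)/8.8 ≈ 4.0568.
Excellent type's separating payoff: 87.4 − 3.9 × r* = 87.4 − 3.9 × (87.4 − 51.7)/8.8 = 87.4 − 139.23/8.8 ≈ 71.5784.
Pooling payoff: 0.83 × 87.4 + 0.17 × 51.7 = 81.331.
Difference: 71.5784 − 81.331 = -9.7526, i.e. -9.75 to two decimal places.
The excellent type would prefer the pooling outcome.

-9.75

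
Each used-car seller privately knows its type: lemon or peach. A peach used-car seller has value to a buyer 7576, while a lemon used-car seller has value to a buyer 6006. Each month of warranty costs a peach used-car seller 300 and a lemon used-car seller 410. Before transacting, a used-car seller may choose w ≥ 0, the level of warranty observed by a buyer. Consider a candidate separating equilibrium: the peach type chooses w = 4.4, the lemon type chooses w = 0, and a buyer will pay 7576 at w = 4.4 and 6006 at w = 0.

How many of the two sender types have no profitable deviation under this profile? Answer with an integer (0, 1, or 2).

Lemon type: stay at 0 → 6006; mimic → 7576 − 410 × 4.4 = 5772. IC holds (6006 ≥ 5772).
Peach type: signal → 7576 − 300 × 4.4 = 6256; deviate to 0 → 6006. IC holds (6256 ≥ 6006).
2 of 2 constraints hold, so this is a separating equilibrium.

2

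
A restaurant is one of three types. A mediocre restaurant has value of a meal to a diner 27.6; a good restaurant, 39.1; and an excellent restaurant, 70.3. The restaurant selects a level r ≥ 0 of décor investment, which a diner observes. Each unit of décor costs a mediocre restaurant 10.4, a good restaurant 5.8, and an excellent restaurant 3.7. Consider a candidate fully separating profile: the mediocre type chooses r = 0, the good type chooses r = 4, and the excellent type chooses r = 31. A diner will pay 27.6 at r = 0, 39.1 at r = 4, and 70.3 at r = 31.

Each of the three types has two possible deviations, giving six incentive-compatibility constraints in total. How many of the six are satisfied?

3

Mediocre (own payoff 27.6): to r=4 gives 39.1 − 10.4×4 = -2.5 → no gain ✓; to r=31 gives 70.3 − 10.4×31 = -252.1 → no gain ✓.
Good (own payoff 39.1 − 5.8×4 = 15.9): to r=0 gives 27.6 → profitable ✗; to r=31 gives 70.3 − 5.8×31 = -109.5 → no gain ✓.
Excellent (own payoff 70.3 − 3.7×31 = -44.4): to r=0 gives 27.6 → profitable ✗; to r=4 gives 39.1 − 3.7×4 = 24.3 → profitable ✗.
3 of the 6 constraints hold; not an equilibrium.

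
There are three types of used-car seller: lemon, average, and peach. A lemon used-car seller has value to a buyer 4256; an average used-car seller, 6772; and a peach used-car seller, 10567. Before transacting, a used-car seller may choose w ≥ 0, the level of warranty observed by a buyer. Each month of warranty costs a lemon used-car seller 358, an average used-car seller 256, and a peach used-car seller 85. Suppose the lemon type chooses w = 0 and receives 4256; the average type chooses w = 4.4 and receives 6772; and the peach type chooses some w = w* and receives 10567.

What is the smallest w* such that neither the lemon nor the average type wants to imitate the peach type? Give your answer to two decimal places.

Average type (on-path payoff 6772 − 256×4.4 = 5645.6) won't mimic when 5645.6 ≥ 10567 − 256·w*, i.e. w* ≥ 19.22.
Lemon type (on-path payoff 4256) won't mimic when 4256 ≥ 10567 − 358·w*, i.e. w* ≥ 17.63.
Both must hold, so w* = max(17.63, 19.22) = 19.22. The average type's constraint binds.

19.22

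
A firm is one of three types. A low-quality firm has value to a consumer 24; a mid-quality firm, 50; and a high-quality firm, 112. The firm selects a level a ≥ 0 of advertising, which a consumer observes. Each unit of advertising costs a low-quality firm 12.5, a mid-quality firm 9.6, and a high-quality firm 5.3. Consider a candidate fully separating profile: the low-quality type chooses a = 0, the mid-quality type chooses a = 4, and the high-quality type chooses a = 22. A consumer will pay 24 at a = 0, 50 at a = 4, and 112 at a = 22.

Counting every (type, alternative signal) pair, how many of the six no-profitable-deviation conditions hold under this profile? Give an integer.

Low-quality (own payoff 24): to a=4 gives 50 − 12.5×4 = 0 → no gain ✓; to a=22 gives 112 − 12.5×22 = -163 → no gain ✓.
Mid-quality (own payoff 50 − 9.6×4 = 11.6): to a=0 gives 24 → profitable ✗; to a=22 gives 112 − 9.6×22 = -99.2 → no gain ✓.
High-quality (own payoff 112 − 5.3×22 = -4.6): to a=0 gives 24 → profitable ✗; to a=4 gives 50 − 5.3×4 = 28.8 → profitable ✗.
3 of the 6 constraints hold; not an equilibrium.

3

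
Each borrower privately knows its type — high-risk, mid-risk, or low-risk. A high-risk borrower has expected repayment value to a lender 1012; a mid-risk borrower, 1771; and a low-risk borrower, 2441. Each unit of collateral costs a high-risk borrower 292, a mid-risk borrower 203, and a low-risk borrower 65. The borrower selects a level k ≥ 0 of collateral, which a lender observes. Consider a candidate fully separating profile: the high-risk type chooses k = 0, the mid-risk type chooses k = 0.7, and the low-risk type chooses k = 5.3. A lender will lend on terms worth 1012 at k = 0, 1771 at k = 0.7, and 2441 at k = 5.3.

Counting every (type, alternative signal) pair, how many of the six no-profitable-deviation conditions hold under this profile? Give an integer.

5

High-risk (own payoff 1012): to k=0.7 gives 1771 − 292×0.7 = 1566.6 → profitable ✗; to k=5.3 gives 2441 − 292×5.3 = 893.4 → no gain ✓.
Mid-risk (own payoff 1771 − 203×0.7 = 1628.9): to k=0 gives 1012 → no gain ✓; to k=5.3 gives 2441 − 203×5.3 = 1365.1 → no gain ✓.
Low-risk (own payoff 2441 − 65×5.3 = 2096.5): to k=0 gives 1012 → no gain ✓; to k=0.7 gives 1771 − 65×0.7 = 1725.5 → no gain ✓.
5 of the 6 constraints hold; not an equilibrium.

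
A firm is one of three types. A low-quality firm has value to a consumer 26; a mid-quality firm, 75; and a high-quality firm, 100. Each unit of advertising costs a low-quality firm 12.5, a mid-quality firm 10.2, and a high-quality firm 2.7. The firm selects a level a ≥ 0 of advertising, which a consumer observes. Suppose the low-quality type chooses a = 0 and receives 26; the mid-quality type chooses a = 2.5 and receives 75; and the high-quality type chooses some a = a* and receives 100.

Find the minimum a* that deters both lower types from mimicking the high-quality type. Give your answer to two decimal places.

Mid-quality type (on-path payoff 75 − 10.2×2.5 = 49.5) won't mimic when 49.5 ≥ 100 − 10.2·a*, i.e. a* ≥ 4.95.
Low-quality type (on-path payoff 26) won't mimic when 26 ≥ 100 − 12.5·a*, i.e. a* ≥ 5.92.
Both must hold, so a* = max(5.92, 4.95) = 5.92. The low-quality type's constraint binds.

5.92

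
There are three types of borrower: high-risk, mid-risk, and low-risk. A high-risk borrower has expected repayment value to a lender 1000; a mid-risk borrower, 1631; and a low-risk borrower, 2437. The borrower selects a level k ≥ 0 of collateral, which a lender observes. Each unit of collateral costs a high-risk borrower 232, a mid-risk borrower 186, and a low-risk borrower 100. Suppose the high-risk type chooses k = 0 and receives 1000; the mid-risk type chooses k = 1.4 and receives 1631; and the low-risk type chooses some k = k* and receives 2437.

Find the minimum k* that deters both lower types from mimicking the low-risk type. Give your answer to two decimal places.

High-risk type (on-path payoff 1000) won't mimic when 1000 ≥ 2437 − 232·k*, i.e. k* ≥ 6.19.
Mid-risk type (on-path payoff 1631 − 186×1.4 = 1370.6) won't mimic when 1370.6 ≥ 2437 − 186·k*, i.e. k* ≥ 5.73.
Both must hold, so k* = max(6.19, 5.73) = 6.19. The high-risk type's constraint binds.

6.19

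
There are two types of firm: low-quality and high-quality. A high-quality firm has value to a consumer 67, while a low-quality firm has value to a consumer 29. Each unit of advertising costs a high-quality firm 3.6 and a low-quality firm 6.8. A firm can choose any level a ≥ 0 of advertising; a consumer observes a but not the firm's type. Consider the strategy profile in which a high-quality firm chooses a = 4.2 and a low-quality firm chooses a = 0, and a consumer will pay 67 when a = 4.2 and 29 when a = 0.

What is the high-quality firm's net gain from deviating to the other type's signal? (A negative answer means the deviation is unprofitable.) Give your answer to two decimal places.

Playing a = 4.2 the high-quality firm receives 67 − 3.6 × 4.2 = 51.88.
Deviating to a = 0 yields 29 instead.
Gain from deviating: 29 − 51.88 = -22.88.
The gain is negative, so the high-quality type's incentive-compatibility constraint is satisfied.

-22.88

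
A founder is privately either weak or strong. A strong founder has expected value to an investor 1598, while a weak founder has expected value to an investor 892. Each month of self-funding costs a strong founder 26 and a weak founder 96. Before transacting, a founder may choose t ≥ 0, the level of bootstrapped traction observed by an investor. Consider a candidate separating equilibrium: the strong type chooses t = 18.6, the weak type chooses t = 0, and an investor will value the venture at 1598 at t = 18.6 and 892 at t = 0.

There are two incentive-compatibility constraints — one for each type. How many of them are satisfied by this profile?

Weak type: stay at 0 → 892; mimic → 1598 − 96 × 18.6 = -187.6. IC holds (892 ≥ -187.6).
Strong type: signal → 1598 − 26 × 18.6 = 1114.4; deviate to 0 → 892. IC holds (1114.4 ≥ 892).
2 of 2 constraints hold, so this is a separating equilibrium.

2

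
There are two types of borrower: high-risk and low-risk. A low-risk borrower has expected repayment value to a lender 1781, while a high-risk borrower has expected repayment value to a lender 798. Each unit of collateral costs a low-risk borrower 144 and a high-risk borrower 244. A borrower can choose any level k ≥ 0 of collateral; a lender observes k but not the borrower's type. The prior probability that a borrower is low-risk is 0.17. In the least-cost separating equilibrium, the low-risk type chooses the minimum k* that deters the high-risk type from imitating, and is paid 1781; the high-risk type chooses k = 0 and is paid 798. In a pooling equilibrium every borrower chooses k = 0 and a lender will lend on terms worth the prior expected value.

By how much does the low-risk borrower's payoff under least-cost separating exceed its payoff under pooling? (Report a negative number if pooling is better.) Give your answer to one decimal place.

235.8

Least-cost separating signal: k* solves 798 = 1781 − 244·k*, so k* = (1781 − 798)/244 ≈ 4.0287.
Low-risk type's separating payoff: 1781 − 144 × k* = 1781 − 144 × (1781 − 798)/244 = 1781 − 141552/244 ≈ 1200.869.
Pooling payoff: 0.17 × 1781 + 0.83 × 798 = 965.11.
Difference: 1200.869 − 965.11 = 235.759, i.e. 235.8 to one decimal place.
The low-risk type prefers to separate.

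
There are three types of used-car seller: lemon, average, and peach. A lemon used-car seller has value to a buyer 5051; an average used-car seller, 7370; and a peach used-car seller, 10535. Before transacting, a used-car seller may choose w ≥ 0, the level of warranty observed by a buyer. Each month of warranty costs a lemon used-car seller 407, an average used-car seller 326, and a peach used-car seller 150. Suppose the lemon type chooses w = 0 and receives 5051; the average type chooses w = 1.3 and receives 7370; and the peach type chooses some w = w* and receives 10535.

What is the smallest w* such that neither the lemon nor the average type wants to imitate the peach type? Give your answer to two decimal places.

13.47

Lemon type (on-path payoff 5051) won't mimic when 5051 ≥ 10535 − 407·w*, i.e. w* ≥ 13.47.
Average type (on-path payoff 7370 − 326×1.3 = 6946.2) won't mimic when 6946.2 ≥ 10535 − 326·w*, i.e. w* ≥ 11.01.
Both must hold, so w* = max(13.47, 11.01) = 13.47. The lemon type's constraint binds.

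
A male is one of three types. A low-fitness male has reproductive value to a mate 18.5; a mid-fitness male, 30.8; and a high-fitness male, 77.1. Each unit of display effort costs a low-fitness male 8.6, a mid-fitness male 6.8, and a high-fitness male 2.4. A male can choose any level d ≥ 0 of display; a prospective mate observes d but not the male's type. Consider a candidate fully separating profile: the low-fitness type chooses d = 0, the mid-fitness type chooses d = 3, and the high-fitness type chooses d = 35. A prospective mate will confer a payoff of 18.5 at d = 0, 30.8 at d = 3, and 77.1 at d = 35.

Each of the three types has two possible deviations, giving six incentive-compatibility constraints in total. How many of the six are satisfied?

3

Low-fitness (own payoff 18.5): to d=3 gives 30.8 − 8.6×3 = 5 → no gain ✓; to d=35 gives 77.1 − 8.6×35 = -223.9 → no gain ✓.
High-fitness (own payoff 77.1 − 2.4×35 = -6.9): to d=0 gives 18.5 → profitable ✗; to d=3 gives 30.8 − 2.4×3 = 23.6 → profitable ✗.
Mid-fitness (own payoff 30.8 − 6.8×3 = 10.4): to d=0 gives 18.5 → profitable ✗; to d=35 gives 77.1 − 6.8×35 = -160.9 → no gain ✓.
3 of the 6 constraints hold; not an equilibrium.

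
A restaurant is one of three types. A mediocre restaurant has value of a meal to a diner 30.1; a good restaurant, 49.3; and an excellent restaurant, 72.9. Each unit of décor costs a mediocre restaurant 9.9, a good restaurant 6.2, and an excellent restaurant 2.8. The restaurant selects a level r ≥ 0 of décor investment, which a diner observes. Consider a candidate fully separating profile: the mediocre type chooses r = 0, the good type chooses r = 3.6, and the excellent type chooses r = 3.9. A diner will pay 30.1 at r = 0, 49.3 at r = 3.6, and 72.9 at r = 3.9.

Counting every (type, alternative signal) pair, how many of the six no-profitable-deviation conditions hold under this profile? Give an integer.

3

Excellent (own payoff 72.9 − 2.8×3.9 = 61.98): to r=0 gives 30.1 → no gain ✓; to r=3.6 gives 49.3 − 2.8×3.6 = 39.22 → no gain ✓.
Mediocre (own payoff 30.1): to r=3.6 gives 49.3 − 9.9×3.6 = 13.66 → no gain ✓; to r=3.9 gives 72.9 − 9.9×3.9 = 34.29 → profitable ✗.
Good (own payoff 49.3 − 6.2×3.6 = 26.98): to r=0 gives 30.1 → profitable ✗; to r=3.9 gives 72.9 − 6.2×3.9 = 48.72 → profitable ✗.
3 of the 6 constraints hold; not an equilibrium.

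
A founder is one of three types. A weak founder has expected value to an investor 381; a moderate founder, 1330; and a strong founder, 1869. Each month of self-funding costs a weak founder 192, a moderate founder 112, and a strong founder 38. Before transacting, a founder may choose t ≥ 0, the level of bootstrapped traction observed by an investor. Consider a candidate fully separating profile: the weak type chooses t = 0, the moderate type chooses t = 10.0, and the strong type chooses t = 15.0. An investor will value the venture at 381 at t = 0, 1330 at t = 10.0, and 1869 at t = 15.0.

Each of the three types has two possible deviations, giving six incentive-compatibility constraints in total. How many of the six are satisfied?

5

Weak (own payoff 381): to t=10.0 gives 1330 − 192×10.0 = -590 → no gain ✓; to t=15.0 gives 1869 − 192×15.0 = -1011 → no gain ✓.
Moderate (own payoff 1330 − 112×10.0 = 210): to t=0 gives 381 → profitable ✗; to t=15.0 gives 1869 − 112×15.0 = 189 → no gain ✓.
Strong (own payoff 1869 − 38×15.0 = 1299): to t=0 gives 381 → no gain ✓; to t=10.0 gives 1330 − 38×10.0 = 950 → no gain ✓.
5 of the 6 constraints hold; not an equilibrium.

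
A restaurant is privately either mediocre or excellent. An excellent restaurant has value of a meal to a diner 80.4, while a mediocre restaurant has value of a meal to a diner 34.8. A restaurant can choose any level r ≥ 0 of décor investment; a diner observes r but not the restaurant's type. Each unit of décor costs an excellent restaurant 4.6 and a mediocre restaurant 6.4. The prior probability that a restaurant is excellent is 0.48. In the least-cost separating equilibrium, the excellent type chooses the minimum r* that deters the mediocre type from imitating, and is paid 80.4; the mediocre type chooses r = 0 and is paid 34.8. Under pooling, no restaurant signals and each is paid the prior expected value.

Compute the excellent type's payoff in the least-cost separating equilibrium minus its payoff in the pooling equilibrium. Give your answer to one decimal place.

Least-cost separating signal: r* solves 34.8 = 80.4 − 6.4·r*, so r* = (80.4 − 34.8)/6.4 = 7.125.
Excellent type's separating payoff: 80.4 − 4.6 × r* = 80.4 − 4.6 × (80.4 − 34.8)/6.4 = 80.4 − 209.76/6.4 = 47.625.
Pooling payoff: 0.48 × 80.4 + 0.52 × 34.8 = 56.688.
Difference: 47.625 − 56.688 = -9.063, i.e. -9.1 to one decimal place.
The excellent type would prefer the pooling outcome.

-9.1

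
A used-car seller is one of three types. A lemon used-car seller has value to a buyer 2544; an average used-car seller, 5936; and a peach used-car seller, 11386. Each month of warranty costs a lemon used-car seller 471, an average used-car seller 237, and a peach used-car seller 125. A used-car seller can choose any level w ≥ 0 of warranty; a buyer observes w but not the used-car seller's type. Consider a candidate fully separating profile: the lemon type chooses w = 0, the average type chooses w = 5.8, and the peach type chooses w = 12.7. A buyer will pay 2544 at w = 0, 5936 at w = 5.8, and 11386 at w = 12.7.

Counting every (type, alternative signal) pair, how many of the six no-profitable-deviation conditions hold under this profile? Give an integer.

Average (own payoff 5936 − 237×5.8 = 4561.4): to w=0 gives 2544 → no gain ✓; to w=12.7 gives 11386 − 237×12.7 = 8376.1 → profitable ✗.
Lemon (own payoff 2544): to w=5.8 gives 5936 − 471×5.8 = 3204.2 → profitable ✗; to w=12.7 gives 11386 − 471×12.7 = 5404.3 → profitable ✗.
Peach (own payoff 11386 − 125×12.7 = 9798.5): to w=0 gives 2544 → no gain ✓; to w=5.8 gives 5936 − 125×5.8 = 5211 → no gain ✓.
3 of the 6 constraints hold; not an equilibrium.

3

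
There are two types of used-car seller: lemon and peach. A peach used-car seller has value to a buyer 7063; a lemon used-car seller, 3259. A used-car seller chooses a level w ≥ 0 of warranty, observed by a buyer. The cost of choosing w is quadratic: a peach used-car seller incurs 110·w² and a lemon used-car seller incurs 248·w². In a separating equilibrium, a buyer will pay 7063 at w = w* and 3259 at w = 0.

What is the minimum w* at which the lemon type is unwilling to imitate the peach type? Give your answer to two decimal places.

The lemon type at w = 0 receives 3259; imitating at w* yields 7063 − 248·w*².
Indifference: 3259 = 7063 − 248·w*², so w*² = (7063 − 3259) / 248 ≈ 15.3387.
w* = √15.3387 ≈ 3.92.

3.92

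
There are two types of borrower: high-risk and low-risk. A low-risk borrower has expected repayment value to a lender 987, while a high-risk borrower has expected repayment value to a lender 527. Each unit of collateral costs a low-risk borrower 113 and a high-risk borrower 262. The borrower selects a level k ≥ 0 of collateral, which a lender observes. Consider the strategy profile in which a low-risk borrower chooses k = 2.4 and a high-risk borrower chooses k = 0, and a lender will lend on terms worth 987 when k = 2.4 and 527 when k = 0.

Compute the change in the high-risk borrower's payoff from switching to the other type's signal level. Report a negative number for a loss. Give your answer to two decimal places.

-168.80

Playing k = 0 the high-risk borrower receives 527.
Deviating to k = 2.4 brings payment 987 at cost 262 × 2.4 = 628.8, netting 358.2.
Gain from deviating: 358.2 − 527 = -168.80.
The gain is negative, so the high-risk type's incentive-compatibility constraint is satisfied.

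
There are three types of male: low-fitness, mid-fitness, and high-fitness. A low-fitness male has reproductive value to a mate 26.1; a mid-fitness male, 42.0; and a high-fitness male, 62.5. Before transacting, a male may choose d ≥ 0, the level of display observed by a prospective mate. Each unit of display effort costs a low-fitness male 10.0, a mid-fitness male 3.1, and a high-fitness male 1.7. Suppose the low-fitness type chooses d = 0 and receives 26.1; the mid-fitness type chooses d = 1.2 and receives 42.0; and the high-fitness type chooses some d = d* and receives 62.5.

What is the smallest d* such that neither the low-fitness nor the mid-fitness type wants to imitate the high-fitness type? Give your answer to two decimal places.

7.81

Low-fitness type (on-path payoff 26.1) won't mimic when 26.1 ≥ 62.5 − 10.0·d*, i.e. d* ≥ 3.64.
Mid-fitness type (on-path payoff 42.0 − 3.1×1.2 = 38.28) won't mimic when 38.28 ≥ 62.5 − 3.1·d*, i.e. d* ≥ 7.81.
Both must hold, so d* = max(3.64, 7.81) = 7.81. The mid-fitness type's constraint binds.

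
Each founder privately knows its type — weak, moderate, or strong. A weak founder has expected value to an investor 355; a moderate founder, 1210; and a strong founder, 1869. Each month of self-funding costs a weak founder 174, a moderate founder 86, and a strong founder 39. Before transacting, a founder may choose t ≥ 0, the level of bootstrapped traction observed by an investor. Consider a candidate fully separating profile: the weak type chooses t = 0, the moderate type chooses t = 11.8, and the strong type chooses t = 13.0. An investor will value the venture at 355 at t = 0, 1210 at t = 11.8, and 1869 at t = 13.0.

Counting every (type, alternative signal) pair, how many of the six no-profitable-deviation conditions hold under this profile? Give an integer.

Moderate (own payoff 1210 − 86×11.8 = 195.2): to t=0 gives 355 → profitable ✗; to t=13.0 gives 1869 − 86×13.0 = 751 → profitable ✗.
Strong (own payoff 1869 − 39×13.0 = 1362): to t=0 gives 355 → no gain ✓; to t=11.8 gives 1210 − 39×11.8 = 749.8 → no gain ✓.
Weak (own payoff 355): to t=11.8 gives 1210 − 174×11.8 = -843.2 → no gain ✓; to t=13.0 gives 1869 − 174×13.0 = -393 → no gain ✓.
4 of the 6 constraints hold; not an equilibrium.

4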